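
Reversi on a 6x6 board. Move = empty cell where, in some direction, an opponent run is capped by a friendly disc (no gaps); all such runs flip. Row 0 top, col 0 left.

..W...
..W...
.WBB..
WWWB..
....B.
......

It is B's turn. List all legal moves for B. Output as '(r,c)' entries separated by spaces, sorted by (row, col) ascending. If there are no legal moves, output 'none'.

(0,1): flips 1 -> legal
(0,3): no bracket -> illegal
(1,0): no bracket -> illegal
(1,1): no bracket -> illegal
(1,3): no bracket -> illegal
(2,0): flips 1 -> legal
(4,0): flips 1 -> legal
(4,1): flips 1 -> legal
(4,2): flips 1 -> legal
(4,3): no bracket -> illegal

Answer: (0,1) (2,0) (4,0) (4,1) (4,2)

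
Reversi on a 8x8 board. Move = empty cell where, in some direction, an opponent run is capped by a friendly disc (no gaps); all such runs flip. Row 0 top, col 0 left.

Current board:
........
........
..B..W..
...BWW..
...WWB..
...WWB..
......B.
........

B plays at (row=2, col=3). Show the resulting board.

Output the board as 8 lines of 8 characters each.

Place B at (2,3); scan 8 dirs for brackets.
Dir NW: first cell '.' (not opp) -> no flip
Dir N: first cell '.' (not opp) -> no flip
Dir NE: first cell '.' (not opp) -> no flip
Dir W: first cell 'B' (not opp) -> no flip
Dir E: first cell '.' (not opp) -> no flip
Dir SW: first cell '.' (not opp) -> no flip
Dir S: first cell 'B' (not opp) -> no flip
Dir SE: opp run (3,4) capped by B -> flip
All flips: (3,4)

Answer: ........
........
..BB.W..
...BBW..
...WWB..
...WWB..
......B.
........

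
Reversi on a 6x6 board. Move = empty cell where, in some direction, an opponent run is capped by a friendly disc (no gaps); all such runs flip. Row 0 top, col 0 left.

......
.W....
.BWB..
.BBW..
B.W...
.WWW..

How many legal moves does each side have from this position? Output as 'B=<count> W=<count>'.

-- B to move --
(0,0): no bracket -> illegal
(0,1): flips 1 -> legal
(0,2): no bracket -> illegal
(1,0): no bracket -> illegal
(1,2): flips 1 -> legal
(1,3): flips 1 -> legal
(2,0): no bracket -> illegal
(2,4): no bracket -> illegal
(3,4): flips 1 -> legal
(4,1): no bracket -> illegal
(4,3): flips 1 -> legal
(4,4): no bracket -> illegal
(5,0): no bracket -> illegal
(5,4): no bracket -> illegal
B mobility = 5
-- W to move --
(1,0): no bracket -> illegal
(1,2): no bracket -> illegal
(1,3): flips 1 -> legal
(1,4): no bracket -> illegal
(2,0): flips 2 -> legal
(2,4): flips 1 -> legal
(3,0): flips 2 -> legal
(3,4): no bracket -> illegal
(4,1): flips 2 -> legal
(4,3): no bracket -> illegal
(5,0): no bracket -> illegal
W mobility = 5

Answer: B=5 W=5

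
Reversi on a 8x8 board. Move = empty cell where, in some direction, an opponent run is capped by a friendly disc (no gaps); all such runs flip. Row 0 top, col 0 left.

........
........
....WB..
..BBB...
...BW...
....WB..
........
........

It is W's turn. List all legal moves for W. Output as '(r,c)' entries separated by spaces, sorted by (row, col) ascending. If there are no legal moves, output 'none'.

(1,4): no bracket -> illegal
(1,5): no bracket -> illegal
(1,6): no bracket -> illegal
(2,1): flips 2 -> legal
(2,2): flips 1 -> legal
(2,3): no bracket -> illegal
(2,6): flips 1 -> legal
(3,1): no bracket -> illegal
(3,5): no bracket -> illegal
(3,6): no bracket -> illegal
(4,1): no bracket -> illegal
(4,2): flips 2 -> legal
(4,5): no bracket -> illegal
(4,6): no bracket -> illegal
(5,2): no bracket -> illegal
(5,3): no bracket -> illegal
(5,6): flips 1 -> legal
(6,4): no bracket -> illegal
(6,5): no bracket -> illegal
(6,6): flips 1 -> legal

Answer: (2,1) (2,2) (2,6) (4,2) (5,6) (6,6)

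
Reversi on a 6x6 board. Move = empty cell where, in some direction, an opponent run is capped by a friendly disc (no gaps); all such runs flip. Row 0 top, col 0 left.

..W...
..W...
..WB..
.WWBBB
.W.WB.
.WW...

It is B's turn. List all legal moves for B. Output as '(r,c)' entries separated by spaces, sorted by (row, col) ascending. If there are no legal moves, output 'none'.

Answer: (0,1) (1,1) (2,1) (3,0) (4,2) (5,0) (5,3)

Derivation:
(0,1): flips 1 -> legal
(0,3): no bracket -> illegal
(1,1): flips 1 -> legal
(1,3): no bracket -> illegal
(2,0): no bracket -> illegal
(2,1): flips 1 -> legal
(3,0): flips 2 -> legal
(4,0): no bracket -> illegal
(4,2): flips 1 -> legal
(5,0): flips 2 -> legal
(5,3): flips 1 -> legal
(5,4): no bracket -> illegal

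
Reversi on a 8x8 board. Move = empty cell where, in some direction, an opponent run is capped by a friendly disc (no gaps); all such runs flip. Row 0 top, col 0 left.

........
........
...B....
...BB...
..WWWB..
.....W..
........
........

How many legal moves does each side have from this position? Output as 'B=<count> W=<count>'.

-- B to move --
(3,1): no bracket -> illegal
(3,2): no bracket -> illegal
(3,5): no bracket -> illegal
(4,1): flips 3 -> legal
(4,6): no bracket -> illegal
(5,1): flips 1 -> legal
(5,2): flips 1 -> legal
(5,3): flips 1 -> legal
(5,4): flips 1 -> legal
(5,6): no bracket -> illegal
(6,4): no bracket -> illegal
(6,5): flips 1 -> legal
(6,6): flips 2 -> legal
B mobility = 7
-- W to move --
(1,2): no bracket -> illegal
(1,3): flips 2 -> legal
(1,4): no bracket -> illegal
(2,2): flips 1 -> legal
(2,4): flips 2 -> legal
(2,5): flips 1 -> legal
(3,2): no bracket -> illegal
(3,5): flips 1 -> legal
(3,6): no bracket -> illegal
(4,6): flips 1 -> legal
(5,4): no bracket -> illegal
(5,6): no bracket -> illegal
W mobility = 6

Answer: B=7 W=6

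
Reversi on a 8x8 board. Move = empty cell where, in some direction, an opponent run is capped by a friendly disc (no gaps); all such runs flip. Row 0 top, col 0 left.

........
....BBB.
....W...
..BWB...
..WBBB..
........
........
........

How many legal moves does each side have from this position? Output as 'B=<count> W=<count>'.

-- B to move --
(1,3): no bracket -> illegal
(2,2): flips 1 -> legal
(2,3): flips 1 -> legal
(2,5): no bracket -> illegal
(3,1): no bracket -> illegal
(3,5): no bracket -> illegal
(4,1): flips 1 -> legal
(5,1): flips 3 -> legal
(5,2): flips 1 -> legal
(5,3): no bracket -> illegal
B mobility = 5
-- W to move --
(0,3): no bracket -> illegal
(0,4): flips 1 -> legal
(0,5): no bracket -> illegal
(0,6): flips 1 -> legal
(0,7): no bracket -> illegal
(1,3): no bracket -> illegal
(1,7): no bracket -> illegal
(2,1): no bracket -> illegal
(2,2): flips 1 -> legal
(2,3): no bracket -> illegal
(2,5): no bracket -> illegal
(2,6): no bracket -> illegal
(2,7): no bracket -> illegal
(3,1): flips 1 -> legal
(3,5): flips 1 -> legal
(3,6): no bracket -> illegal
(4,1): no bracket -> illegal
(4,6): flips 3 -> legal
(5,2): no bracket -> illegal
(5,3): flips 1 -> legal
(5,4): flips 2 -> legal
(5,5): flips 1 -> legal
(5,6): no bracket -> illegal
W mobility = 9

Answer: B=5 W=9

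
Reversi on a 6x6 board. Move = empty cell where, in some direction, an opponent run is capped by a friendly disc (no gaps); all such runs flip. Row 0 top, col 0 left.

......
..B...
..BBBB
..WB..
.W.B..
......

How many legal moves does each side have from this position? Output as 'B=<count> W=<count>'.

Answer: B=4 W=4

Derivation:
-- B to move --
(2,1): flips 1 -> legal
(3,0): no bracket -> illegal
(3,1): flips 1 -> legal
(4,0): no bracket -> illegal
(4,2): flips 1 -> legal
(5,0): flips 2 -> legal
(5,1): no bracket -> illegal
(5,2): no bracket -> illegal
B mobility = 4
-- W to move --
(0,1): no bracket -> illegal
(0,2): flips 2 -> legal
(0,3): no bracket -> illegal
(1,1): no bracket -> illegal
(1,3): no bracket -> illegal
(1,4): flips 1 -> legal
(1,5): no bracket -> illegal
(2,1): no bracket -> illegal
(3,1): no bracket -> illegal
(3,4): flips 1 -> legal
(3,5): no bracket -> illegal
(4,2): no bracket -> illegal
(4,4): no bracket -> illegal
(5,2): no bracket -> illegal
(5,3): no bracket -> illegal
(5,4): flips 1 -> legal
W mobility = 4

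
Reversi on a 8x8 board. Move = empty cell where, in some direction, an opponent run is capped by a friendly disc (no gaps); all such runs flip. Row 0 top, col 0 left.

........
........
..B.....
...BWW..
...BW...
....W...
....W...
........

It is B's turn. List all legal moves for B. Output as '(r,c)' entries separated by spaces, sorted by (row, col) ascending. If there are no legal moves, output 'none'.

Answer: (2,5) (3,6) (4,5) (5,5) (6,5)

Derivation:
(2,3): no bracket -> illegal
(2,4): no bracket -> illegal
(2,5): flips 1 -> legal
(2,6): no bracket -> illegal
(3,6): flips 2 -> legal
(4,5): flips 1 -> legal
(4,6): no bracket -> illegal
(5,3): no bracket -> illegal
(5,5): flips 1 -> legal
(6,3): no bracket -> illegal
(6,5): flips 1 -> legal
(7,3): no bracket -> illegal
(7,4): no bracket -> illegal
(7,5): no bracket -> illegal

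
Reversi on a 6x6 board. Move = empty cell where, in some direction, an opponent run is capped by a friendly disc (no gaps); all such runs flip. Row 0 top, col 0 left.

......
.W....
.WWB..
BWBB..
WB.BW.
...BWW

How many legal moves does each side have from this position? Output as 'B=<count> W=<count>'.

Answer: B=8 W=6

Derivation:
-- B to move --
(0,0): flips 2 -> legal
(0,1): flips 3 -> legal
(0,2): no bracket -> illegal
(1,0): flips 1 -> legal
(1,2): flips 2 -> legal
(1,3): no bracket -> illegal
(2,0): flips 2 -> legal
(3,4): no bracket -> illegal
(3,5): flips 1 -> legal
(4,2): no bracket -> illegal
(4,5): flips 1 -> legal
(5,0): flips 1 -> legal
(5,1): no bracket -> illegal
B mobility = 8
-- W to move --
(1,2): no bracket -> illegal
(1,3): no bracket -> illegal
(1,4): no bracket -> illegal
(2,0): flips 1 -> legal
(2,4): flips 1 -> legal
(3,4): flips 2 -> legal
(4,2): flips 3 -> legal
(5,0): no bracket -> illegal
(5,1): flips 1 -> legal
(5,2): flips 1 -> legal
W mobility = 6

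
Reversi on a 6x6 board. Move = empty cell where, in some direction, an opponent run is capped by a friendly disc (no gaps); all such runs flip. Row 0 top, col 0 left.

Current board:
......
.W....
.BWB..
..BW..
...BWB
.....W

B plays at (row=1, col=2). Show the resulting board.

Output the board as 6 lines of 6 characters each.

Place B at (1,2); scan 8 dirs for brackets.
Dir NW: first cell '.' (not opp) -> no flip
Dir N: first cell '.' (not opp) -> no flip
Dir NE: first cell '.' (not opp) -> no flip
Dir W: opp run (1,1), next='.' -> no flip
Dir E: first cell '.' (not opp) -> no flip
Dir SW: first cell 'B' (not opp) -> no flip
Dir S: opp run (2,2) capped by B -> flip
Dir SE: first cell 'B' (not opp) -> no flip
All flips: (2,2)

Answer: ......
.WB...
.BBB..
..BW..
...BWB
.....W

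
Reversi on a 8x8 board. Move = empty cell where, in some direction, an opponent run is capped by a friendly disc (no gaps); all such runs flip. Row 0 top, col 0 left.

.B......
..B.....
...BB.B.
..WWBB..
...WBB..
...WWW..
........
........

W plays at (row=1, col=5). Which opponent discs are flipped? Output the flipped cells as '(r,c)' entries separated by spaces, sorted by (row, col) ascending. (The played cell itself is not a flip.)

Dir NW: first cell '.' (not opp) -> no flip
Dir N: first cell '.' (not opp) -> no flip
Dir NE: first cell '.' (not opp) -> no flip
Dir W: first cell '.' (not opp) -> no flip
Dir E: first cell '.' (not opp) -> no flip
Dir SW: opp run (2,4) capped by W -> flip
Dir S: first cell '.' (not opp) -> no flip
Dir SE: opp run (2,6), next='.' -> no flip

Answer: (2,4)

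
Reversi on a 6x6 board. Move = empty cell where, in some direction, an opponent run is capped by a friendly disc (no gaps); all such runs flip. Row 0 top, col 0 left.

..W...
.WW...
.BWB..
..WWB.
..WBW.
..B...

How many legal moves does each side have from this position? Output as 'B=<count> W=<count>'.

-- B to move --
(0,0): no bracket -> illegal
(0,1): flips 2 -> legal
(0,3): flips 1 -> legal
(1,0): no bracket -> illegal
(1,3): no bracket -> illegal
(2,0): no bracket -> illegal
(2,4): no bracket -> illegal
(3,1): flips 2 -> legal
(3,5): no bracket -> illegal
(4,1): flips 2 -> legal
(4,5): flips 1 -> legal
(5,1): no bracket -> illegal
(5,3): no bracket -> illegal
(5,4): flips 1 -> legal
(5,5): no bracket -> illegal
B mobility = 6
-- W to move --
(1,0): flips 1 -> legal
(1,3): flips 1 -> legal
(1,4): flips 1 -> legal
(2,0): flips 1 -> legal
(2,4): flips 2 -> legal
(2,5): no bracket -> illegal
(3,0): flips 1 -> legal
(3,1): flips 1 -> legal
(3,5): flips 1 -> legal
(4,1): no bracket -> illegal
(4,5): flips 2 -> legal
(5,1): no bracket -> illegal
(5,3): flips 1 -> legal
(5,4): flips 1 -> legal
W mobility = 11

Answer: B=6 W=11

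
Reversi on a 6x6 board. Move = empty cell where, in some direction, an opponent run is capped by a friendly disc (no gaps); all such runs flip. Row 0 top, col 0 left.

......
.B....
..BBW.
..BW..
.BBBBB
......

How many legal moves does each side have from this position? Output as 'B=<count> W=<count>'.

Answer: B=3 W=7

Derivation:
-- B to move --
(1,3): no bracket -> illegal
(1,4): no bracket -> illegal
(1,5): flips 2 -> legal
(2,5): flips 1 -> legal
(3,4): flips 1 -> legal
(3,5): no bracket -> illegal
B mobility = 3
-- W to move --
(0,0): flips 2 -> legal
(0,1): no bracket -> illegal
(0,2): no bracket -> illegal
(1,0): no bracket -> illegal
(1,2): no bracket -> illegal
(1,3): flips 1 -> legal
(1,4): no bracket -> illegal
(2,0): no bracket -> illegal
(2,1): flips 2 -> legal
(3,0): no bracket -> illegal
(3,1): flips 1 -> legal
(3,4): no bracket -> illegal
(3,5): no bracket -> illegal
(4,0): no bracket -> illegal
(5,0): no bracket -> illegal
(5,1): flips 1 -> legal
(5,2): no bracket -> illegal
(5,3): flips 1 -> legal
(5,4): no bracket -> illegal
(5,5): flips 1 -> legal
W mobility = 7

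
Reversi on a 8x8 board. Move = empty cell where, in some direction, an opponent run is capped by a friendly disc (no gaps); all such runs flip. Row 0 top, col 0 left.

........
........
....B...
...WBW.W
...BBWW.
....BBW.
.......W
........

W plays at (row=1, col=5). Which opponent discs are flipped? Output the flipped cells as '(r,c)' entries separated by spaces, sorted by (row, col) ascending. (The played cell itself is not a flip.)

Answer: (2,4)

Derivation:
Dir NW: first cell '.' (not opp) -> no flip
Dir N: first cell '.' (not opp) -> no flip
Dir NE: first cell '.' (not opp) -> no flip
Dir W: first cell '.' (not opp) -> no flip
Dir E: first cell '.' (not opp) -> no flip
Dir SW: opp run (2,4) capped by W -> flip
Dir S: first cell '.' (not opp) -> no flip
Dir SE: first cell '.' (not opp) -> no flip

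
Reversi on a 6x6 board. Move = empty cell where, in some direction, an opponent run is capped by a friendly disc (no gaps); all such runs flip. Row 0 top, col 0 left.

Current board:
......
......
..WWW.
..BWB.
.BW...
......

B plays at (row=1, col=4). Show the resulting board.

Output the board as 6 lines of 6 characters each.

Answer: ......
....B.
..WBB.
..BWB.
.BW...
......

Derivation:
Place B at (1,4); scan 8 dirs for brackets.
Dir NW: first cell '.' (not opp) -> no flip
Dir N: first cell '.' (not opp) -> no flip
Dir NE: first cell '.' (not opp) -> no flip
Dir W: first cell '.' (not opp) -> no flip
Dir E: first cell '.' (not opp) -> no flip
Dir SW: opp run (2,3) capped by B -> flip
Dir S: opp run (2,4) capped by B -> flip
Dir SE: first cell '.' (not opp) -> no flip
All flips: (2,3) (2,4)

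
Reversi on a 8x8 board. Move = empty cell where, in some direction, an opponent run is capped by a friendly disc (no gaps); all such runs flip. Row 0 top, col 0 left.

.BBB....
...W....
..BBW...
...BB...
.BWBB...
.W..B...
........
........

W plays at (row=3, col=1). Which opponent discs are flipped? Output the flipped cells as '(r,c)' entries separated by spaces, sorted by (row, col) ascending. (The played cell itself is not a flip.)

Dir NW: first cell '.' (not opp) -> no flip
Dir N: first cell '.' (not opp) -> no flip
Dir NE: opp run (2,2) capped by W -> flip
Dir W: first cell '.' (not opp) -> no flip
Dir E: first cell '.' (not opp) -> no flip
Dir SW: first cell '.' (not opp) -> no flip
Dir S: opp run (4,1) capped by W -> flip
Dir SE: first cell 'W' (not opp) -> no flip

Answer: (2,2) (4,1)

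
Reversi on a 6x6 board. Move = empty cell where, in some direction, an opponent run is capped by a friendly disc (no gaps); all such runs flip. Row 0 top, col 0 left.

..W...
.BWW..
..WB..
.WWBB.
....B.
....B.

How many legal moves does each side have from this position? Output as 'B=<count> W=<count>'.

-- B to move --
(0,1): flips 1 -> legal
(0,3): flips 1 -> legal
(0,4): no bracket -> illegal
(1,4): flips 2 -> legal
(2,0): no bracket -> illegal
(2,1): flips 1 -> legal
(2,4): no bracket -> illegal
(3,0): flips 2 -> legal
(4,0): no bracket -> illegal
(4,1): flips 1 -> legal
(4,2): no bracket -> illegal
(4,3): no bracket -> illegal
B mobility = 6
-- W to move --
(0,0): flips 1 -> legal
(0,1): no bracket -> illegal
(1,0): flips 1 -> legal
(1,4): flips 1 -> legal
(2,0): flips 1 -> legal
(2,1): no bracket -> illegal
(2,4): flips 1 -> legal
(2,5): no bracket -> illegal
(3,5): flips 2 -> legal
(4,2): no bracket -> illegal
(4,3): flips 2 -> legal
(4,5): flips 2 -> legal
(5,3): no bracket -> illegal
(5,5): flips 2 -> legal
W mobility = 9

Answer: B=6 W=9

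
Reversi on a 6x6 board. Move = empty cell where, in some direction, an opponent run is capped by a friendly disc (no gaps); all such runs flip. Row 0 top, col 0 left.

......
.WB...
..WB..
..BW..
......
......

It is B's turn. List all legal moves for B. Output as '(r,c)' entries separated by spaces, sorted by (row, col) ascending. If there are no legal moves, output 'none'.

(0,0): no bracket -> illegal
(0,1): no bracket -> illegal
(0,2): no bracket -> illegal
(1,0): flips 1 -> legal
(1,3): no bracket -> illegal
(2,0): no bracket -> illegal
(2,1): flips 1 -> legal
(2,4): no bracket -> illegal
(3,1): no bracket -> illegal
(3,4): flips 1 -> legal
(4,2): no bracket -> illegal
(4,3): flips 1 -> legal
(4,4): no bracket -> illegal

Answer: (1,0) (2,1) (3,4) (4,3)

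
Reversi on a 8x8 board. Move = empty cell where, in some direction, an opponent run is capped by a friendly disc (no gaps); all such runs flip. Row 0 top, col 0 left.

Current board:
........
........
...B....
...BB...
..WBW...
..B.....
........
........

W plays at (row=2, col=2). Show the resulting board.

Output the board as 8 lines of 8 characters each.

Answer: ........
........
..WB....
...WB...
..WBW...
..B.....
........
........

Derivation:
Place W at (2,2); scan 8 dirs for brackets.
Dir NW: first cell '.' (not opp) -> no flip
Dir N: first cell '.' (not opp) -> no flip
Dir NE: first cell '.' (not opp) -> no flip
Dir W: first cell '.' (not opp) -> no flip
Dir E: opp run (2,3), next='.' -> no flip
Dir SW: first cell '.' (not opp) -> no flip
Dir S: first cell '.' (not opp) -> no flip
Dir SE: opp run (3,3) capped by W -> flip
All flips: (3,3)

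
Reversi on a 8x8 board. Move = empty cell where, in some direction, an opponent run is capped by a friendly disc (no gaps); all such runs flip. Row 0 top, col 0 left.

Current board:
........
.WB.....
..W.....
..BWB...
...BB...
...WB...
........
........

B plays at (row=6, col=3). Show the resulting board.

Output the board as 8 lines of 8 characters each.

Place B at (6,3); scan 8 dirs for brackets.
Dir NW: first cell '.' (not opp) -> no flip
Dir N: opp run (5,3) capped by B -> flip
Dir NE: first cell 'B' (not opp) -> no flip
Dir W: first cell '.' (not opp) -> no flip
Dir E: first cell '.' (not opp) -> no flip
Dir SW: first cell '.' (not opp) -> no flip
Dir S: first cell '.' (not opp) -> no flip
Dir SE: first cell '.' (not opp) -> no flip
All flips: (5,3)

Answer: ........
.WB.....
..W.....
..BWB...
...BB...
...BB...
...B....
........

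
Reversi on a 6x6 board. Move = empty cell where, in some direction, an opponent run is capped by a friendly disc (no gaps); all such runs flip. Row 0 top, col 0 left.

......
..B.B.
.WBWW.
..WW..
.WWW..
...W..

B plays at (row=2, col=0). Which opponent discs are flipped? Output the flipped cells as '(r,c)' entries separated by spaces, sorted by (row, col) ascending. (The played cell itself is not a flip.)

Dir NW: edge -> no flip
Dir N: first cell '.' (not opp) -> no flip
Dir NE: first cell '.' (not opp) -> no flip
Dir W: edge -> no flip
Dir E: opp run (2,1) capped by B -> flip
Dir SW: edge -> no flip
Dir S: first cell '.' (not opp) -> no flip
Dir SE: first cell '.' (not opp) -> no flip

Answer: (2,1)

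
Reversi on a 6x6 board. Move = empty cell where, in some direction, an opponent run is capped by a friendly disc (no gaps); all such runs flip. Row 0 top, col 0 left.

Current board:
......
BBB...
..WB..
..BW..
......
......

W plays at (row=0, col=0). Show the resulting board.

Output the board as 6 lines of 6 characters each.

Place W at (0,0); scan 8 dirs for brackets.
Dir NW: edge -> no flip
Dir N: edge -> no flip
Dir NE: edge -> no flip
Dir W: edge -> no flip
Dir E: first cell '.' (not opp) -> no flip
Dir SW: edge -> no flip
Dir S: opp run (1,0), next='.' -> no flip
Dir SE: opp run (1,1) capped by W -> flip
All flips: (1,1)

Answer: W.....
BWB...
..WB..
..BW..
......
......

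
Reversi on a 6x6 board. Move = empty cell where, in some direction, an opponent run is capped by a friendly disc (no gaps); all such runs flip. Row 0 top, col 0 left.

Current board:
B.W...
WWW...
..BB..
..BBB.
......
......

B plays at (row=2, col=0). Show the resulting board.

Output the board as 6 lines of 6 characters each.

Place B at (2,0); scan 8 dirs for brackets.
Dir NW: edge -> no flip
Dir N: opp run (1,0) capped by B -> flip
Dir NE: opp run (1,1) (0,2), next=edge -> no flip
Dir W: edge -> no flip
Dir E: first cell '.' (not opp) -> no flip
Dir SW: edge -> no flip
Dir S: first cell '.' (not opp) -> no flip
Dir SE: first cell '.' (not opp) -> no flip
All flips: (1,0)

Answer: B.W...
BWW...
B.BB..
..BBB.
......
......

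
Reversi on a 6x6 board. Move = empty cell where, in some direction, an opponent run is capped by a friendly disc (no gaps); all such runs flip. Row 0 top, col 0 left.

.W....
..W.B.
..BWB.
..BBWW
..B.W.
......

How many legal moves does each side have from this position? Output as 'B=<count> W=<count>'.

Answer: B=4 W=10

Derivation:
-- B to move --
(0,0): no bracket -> illegal
(0,2): flips 1 -> legal
(0,3): no bracket -> illegal
(1,0): no bracket -> illegal
(1,1): no bracket -> illegal
(1,3): flips 1 -> legal
(2,1): no bracket -> illegal
(2,5): no bracket -> illegal
(4,3): no bracket -> illegal
(4,5): no bracket -> illegal
(5,3): no bracket -> illegal
(5,4): flips 2 -> legal
(5,5): flips 1 -> legal
B mobility = 4
-- W to move --
(0,3): no bracket -> illegal
(0,4): flips 2 -> legal
(0,5): flips 1 -> legal
(1,1): flips 2 -> legal
(1,3): flips 1 -> legal
(1,5): no bracket -> illegal
(2,1): flips 1 -> legal
(2,5): flips 1 -> legal
(3,1): flips 2 -> legal
(4,1): flips 1 -> legal
(4,3): flips 1 -> legal
(5,1): no bracket -> illegal
(5,2): flips 3 -> legal
(5,3): no bracket -> illegal
W mobility = 10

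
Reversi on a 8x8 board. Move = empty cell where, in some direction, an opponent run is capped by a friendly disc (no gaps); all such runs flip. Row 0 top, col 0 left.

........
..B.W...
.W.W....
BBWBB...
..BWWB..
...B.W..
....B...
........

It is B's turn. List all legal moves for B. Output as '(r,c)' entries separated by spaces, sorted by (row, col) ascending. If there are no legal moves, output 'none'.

Answer: (1,1) (1,3) (2,2) (3,5) (4,6) (5,2) (5,4) (6,5) (6,6)

Derivation:
(0,3): no bracket -> illegal
(0,4): no bracket -> illegal
(0,5): no bracket -> illegal
(1,0): no bracket -> illegal
(1,1): flips 1 -> legal
(1,3): flips 1 -> legal
(1,5): no bracket -> illegal
(2,0): no bracket -> illegal
(2,2): flips 1 -> legal
(2,4): no bracket -> illegal
(2,5): no bracket -> illegal
(3,5): flips 1 -> legal
(4,1): no bracket -> illegal
(4,6): flips 1 -> legal
(5,2): flips 1 -> legal
(5,4): flips 1 -> legal
(5,6): no bracket -> illegal
(6,5): flips 1 -> legal
(6,6): flips 2 -> legal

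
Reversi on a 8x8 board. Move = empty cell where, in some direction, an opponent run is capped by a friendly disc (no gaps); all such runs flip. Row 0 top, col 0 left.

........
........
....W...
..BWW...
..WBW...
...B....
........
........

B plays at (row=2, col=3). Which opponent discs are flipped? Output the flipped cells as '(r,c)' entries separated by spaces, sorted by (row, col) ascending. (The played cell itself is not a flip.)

Dir NW: first cell '.' (not opp) -> no flip
Dir N: first cell '.' (not opp) -> no flip
Dir NE: first cell '.' (not opp) -> no flip
Dir W: first cell '.' (not opp) -> no flip
Dir E: opp run (2,4), next='.' -> no flip
Dir SW: first cell 'B' (not opp) -> no flip
Dir S: opp run (3,3) capped by B -> flip
Dir SE: opp run (3,4), next='.' -> no flip

Answer: (3,3)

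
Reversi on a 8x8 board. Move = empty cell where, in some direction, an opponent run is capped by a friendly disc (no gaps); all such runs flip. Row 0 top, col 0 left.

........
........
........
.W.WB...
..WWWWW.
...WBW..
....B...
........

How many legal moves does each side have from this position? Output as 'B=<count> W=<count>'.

Answer: B=6 W=9

Derivation:
-- B to move --
(2,0): flips 3 -> legal
(2,1): no bracket -> illegal
(2,2): no bracket -> illegal
(2,3): no bracket -> illegal
(2,4): no bracket -> illegal
(3,0): no bracket -> illegal
(3,2): flips 2 -> legal
(3,5): no bracket -> illegal
(3,6): flips 1 -> legal
(3,7): flips 2 -> legal
(4,0): no bracket -> illegal
(4,1): no bracket -> illegal
(4,7): no bracket -> illegal
(5,1): no bracket -> illegal
(5,2): flips 2 -> legal
(5,6): flips 2 -> legal
(5,7): no bracket -> illegal
(6,2): no bracket -> illegal
(6,3): no bracket -> illegal
(6,5): no bracket -> illegal
(6,6): no bracket -> illegal
B mobility = 6
-- W to move --
(2,3): flips 1 -> legal
(2,4): flips 1 -> legal
(2,5): flips 1 -> legal
(3,5): flips 1 -> legal
(6,3): flips 1 -> legal
(6,5): flips 1 -> legal
(7,3): flips 1 -> legal
(7,4): flips 2 -> legal
(7,5): flips 1 -> legal
W mobility = 9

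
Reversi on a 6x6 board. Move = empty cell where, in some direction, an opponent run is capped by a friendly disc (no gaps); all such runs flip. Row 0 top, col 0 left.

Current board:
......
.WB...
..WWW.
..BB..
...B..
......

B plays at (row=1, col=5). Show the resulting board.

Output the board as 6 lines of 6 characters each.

Answer: ......
.WB..B
..WWB.
..BB..
...B..
......

Derivation:
Place B at (1,5); scan 8 dirs for brackets.
Dir NW: first cell '.' (not opp) -> no flip
Dir N: first cell '.' (not opp) -> no flip
Dir NE: edge -> no flip
Dir W: first cell '.' (not opp) -> no flip
Dir E: edge -> no flip
Dir SW: opp run (2,4) capped by B -> flip
Dir S: first cell '.' (not opp) -> no flip
Dir SE: edge -> no flip
All flips: (2,4)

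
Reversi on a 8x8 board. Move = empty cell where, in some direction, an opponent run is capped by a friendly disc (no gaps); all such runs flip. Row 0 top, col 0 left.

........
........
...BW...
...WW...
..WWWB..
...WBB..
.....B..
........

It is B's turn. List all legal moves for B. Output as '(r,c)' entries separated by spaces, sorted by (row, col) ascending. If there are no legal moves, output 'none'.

(1,3): no bracket -> illegal
(1,4): flips 3 -> legal
(1,5): no bracket -> illegal
(2,2): flips 2 -> legal
(2,5): flips 1 -> legal
(3,1): no bracket -> illegal
(3,2): flips 1 -> legal
(3,5): no bracket -> illegal
(4,1): flips 3 -> legal
(5,1): no bracket -> illegal
(5,2): flips 1 -> legal
(6,2): no bracket -> illegal
(6,3): flips 3 -> legal
(6,4): no bracket -> illegal

Answer: (1,4) (2,2) (2,5) (3,2) (4,1) (5,2) (6,3)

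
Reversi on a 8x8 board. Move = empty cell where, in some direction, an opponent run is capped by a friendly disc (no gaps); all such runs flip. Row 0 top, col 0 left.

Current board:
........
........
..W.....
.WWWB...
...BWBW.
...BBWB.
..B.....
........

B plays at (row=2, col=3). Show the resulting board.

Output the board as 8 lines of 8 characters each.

Place B at (2,3); scan 8 dirs for brackets.
Dir NW: first cell '.' (not opp) -> no flip
Dir N: first cell '.' (not opp) -> no flip
Dir NE: first cell '.' (not opp) -> no flip
Dir W: opp run (2,2), next='.' -> no flip
Dir E: first cell '.' (not opp) -> no flip
Dir SW: opp run (3,2), next='.' -> no flip
Dir S: opp run (3,3) capped by B -> flip
Dir SE: first cell 'B' (not opp) -> no flip
All flips: (3,3)

Answer: ........
........
..WB....
.WWBB...
...BWBW.
...BBWB.
..B.....
........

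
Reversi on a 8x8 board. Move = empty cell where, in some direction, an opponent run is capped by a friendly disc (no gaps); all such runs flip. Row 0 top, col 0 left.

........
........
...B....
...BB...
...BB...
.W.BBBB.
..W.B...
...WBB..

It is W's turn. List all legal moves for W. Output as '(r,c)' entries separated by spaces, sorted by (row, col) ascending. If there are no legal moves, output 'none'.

Answer: (3,5) (4,6) (7,6)

Derivation:
(1,2): no bracket -> illegal
(1,3): no bracket -> illegal
(1,4): no bracket -> illegal
(2,2): no bracket -> illegal
(2,4): no bracket -> illegal
(2,5): no bracket -> illegal
(3,2): no bracket -> illegal
(3,5): flips 2 -> legal
(4,2): no bracket -> illegal
(4,5): no bracket -> illegal
(4,6): flips 2 -> legal
(4,7): no bracket -> illegal
(5,2): no bracket -> illegal
(5,7): no bracket -> illegal
(6,3): no bracket -> illegal
(6,5): no bracket -> illegal
(6,6): no bracket -> illegal
(6,7): no bracket -> illegal
(7,6): flips 2 -> legal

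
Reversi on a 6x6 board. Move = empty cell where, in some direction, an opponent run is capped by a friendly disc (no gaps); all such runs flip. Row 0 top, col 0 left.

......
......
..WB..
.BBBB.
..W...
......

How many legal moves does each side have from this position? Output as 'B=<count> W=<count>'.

-- B to move --
(1,1): flips 1 -> legal
(1,2): flips 1 -> legal
(1,3): flips 1 -> legal
(2,1): flips 1 -> legal
(4,1): no bracket -> illegal
(4,3): no bracket -> illegal
(5,1): flips 1 -> legal
(5,2): flips 1 -> legal
(5,3): flips 1 -> legal
B mobility = 7
-- W to move --
(1,2): no bracket -> illegal
(1,3): no bracket -> illegal
(1,4): no bracket -> illegal
(2,0): flips 1 -> legal
(2,1): no bracket -> illegal
(2,4): flips 2 -> legal
(2,5): no bracket -> illegal
(3,0): no bracket -> illegal
(3,5): no bracket -> illegal
(4,0): flips 1 -> legal
(4,1): no bracket -> illegal
(4,3): no bracket -> illegal
(4,4): flips 1 -> legal
(4,5): no bracket -> illegal
W mobility = 4

Answer: B=7 W=4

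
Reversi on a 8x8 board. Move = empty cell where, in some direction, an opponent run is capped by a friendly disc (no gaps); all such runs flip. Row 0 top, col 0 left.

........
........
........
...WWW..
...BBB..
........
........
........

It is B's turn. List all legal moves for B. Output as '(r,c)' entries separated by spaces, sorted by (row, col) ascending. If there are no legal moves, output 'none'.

Answer: (2,2) (2,3) (2,4) (2,5) (2,6)

Derivation:
(2,2): flips 1 -> legal
(2,3): flips 2 -> legal
(2,4): flips 1 -> legal
(2,5): flips 2 -> legal
(2,6): flips 1 -> legal
(3,2): no bracket -> illegal
(3,6): no bracket -> illegal
(4,2): no bracket -> illegal
(4,6): no bracket -> illegal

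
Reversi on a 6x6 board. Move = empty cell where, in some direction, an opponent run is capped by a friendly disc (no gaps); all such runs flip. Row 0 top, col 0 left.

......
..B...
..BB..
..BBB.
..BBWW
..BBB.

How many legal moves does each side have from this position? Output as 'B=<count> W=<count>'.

-- B to move --
(3,5): flips 1 -> legal
(5,5): flips 1 -> legal
B mobility = 2
-- W to move --
(0,1): flips 3 -> legal
(0,2): no bracket -> illegal
(0,3): no bracket -> illegal
(1,1): flips 2 -> legal
(1,3): no bracket -> illegal
(1,4): no bracket -> illegal
(2,1): no bracket -> illegal
(2,4): flips 1 -> legal
(2,5): no bracket -> illegal
(3,1): no bracket -> illegal
(3,5): no bracket -> illegal
(4,1): flips 2 -> legal
(5,1): no bracket -> illegal
(5,5): no bracket -> illegal
W mobility = 4

Answer: B=2 W=4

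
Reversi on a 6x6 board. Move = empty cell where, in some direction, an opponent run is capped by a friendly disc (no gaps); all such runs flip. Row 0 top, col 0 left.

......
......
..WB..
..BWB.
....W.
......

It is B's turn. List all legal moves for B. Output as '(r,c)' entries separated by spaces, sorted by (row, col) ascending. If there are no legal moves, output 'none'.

(1,1): no bracket -> illegal
(1,2): flips 1 -> legal
(1,3): no bracket -> illegal
(2,1): flips 1 -> legal
(2,4): no bracket -> illegal
(3,1): no bracket -> illegal
(3,5): no bracket -> illegal
(4,2): no bracket -> illegal
(4,3): flips 1 -> legal
(4,5): no bracket -> illegal
(5,3): no bracket -> illegal
(5,4): flips 1 -> legal
(5,5): no bracket -> illegal

Answer: (1,2) (2,1) (4,3) (5,4)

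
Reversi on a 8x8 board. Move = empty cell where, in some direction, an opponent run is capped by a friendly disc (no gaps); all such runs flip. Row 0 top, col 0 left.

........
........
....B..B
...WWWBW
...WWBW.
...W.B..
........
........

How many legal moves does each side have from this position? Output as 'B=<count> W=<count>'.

Answer: B=9 W=9

Derivation:
-- B to move --
(2,2): flips 2 -> legal
(2,3): flips 1 -> legal
(2,5): flips 1 -> legal
(2,6): no bracket -> illegal
(3,2): flips 3 -> legal
(4,2): flips 3 -> legal
(4,7): flips 2 -> legal
(5,2): no bracket -> illegal
(5,4): flips 2 -> legal
(5,6): flips 1 -> legal
(5,7): flips 2 -> legal
(6,2): no bracket -> illegal
(6,3): no bracket -> illegal
(6,4): no bracket -> illegal
B mobility = 9
-- W to move --
(1,3): flips 1 -> legal
(1,4): flips 1 -> legal
(1,5): flips 1 -> legal
(1,6): no bracket -> illegal
(1,7): flips 1 -> legal
(2,3): no bracket -> illegal
(2,5): no bracket -> illegal
(2,6): flips 1 -> legal
(4,7): no bracket -> illegal
(5,4): no bracket -> illegal
(5,6): flips 1 -> legal
(6,4): flips 1 -> legal
(6,5): flips 2 -> legal
(6,6): flips 1 -> legal
W mobility = 9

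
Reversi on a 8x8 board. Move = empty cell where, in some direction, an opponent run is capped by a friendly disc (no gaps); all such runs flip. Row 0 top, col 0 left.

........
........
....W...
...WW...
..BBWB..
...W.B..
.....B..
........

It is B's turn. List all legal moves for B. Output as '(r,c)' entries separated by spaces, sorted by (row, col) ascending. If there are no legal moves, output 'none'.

Answer: (1,5) (2,2) (2,3) (2,5) (6,3) (6,4)

Derivation:
(1,3): no bracket -> illegal
(1,4): no bracket -> illegal
(1,5): flips 2 -> legal
(2,2): flips 2 -> legal
(2,3): flips 2 -> legal
(2,5): flips 1 -> legal
(3,2): no bracket -> illegal
(3,5): no bracket -> illegal
(5,2): no bracket -> illegal
(5,4): no bracket -> illegal
(6,2): no bracket -> illegal
(6,3): flips 1 -> legal
(6,4): flips 1 -> legal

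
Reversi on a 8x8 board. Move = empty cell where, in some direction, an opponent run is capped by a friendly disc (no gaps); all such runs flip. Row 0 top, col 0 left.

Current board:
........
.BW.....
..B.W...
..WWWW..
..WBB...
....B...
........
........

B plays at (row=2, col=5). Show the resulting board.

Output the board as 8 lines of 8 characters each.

Answer: ........
.BW.....
..B.WB..
..WWBW..
..WBB...
....B...
........
........

Derivation:
Place B at (2,5); scan 8 dirs for brackets.
Dir NW: first cell '.' (not opp) -> no flip
Dir N: first cell '.' (not opp) -> no flip
Dir NE: first cell '.' (not opp) -> no flip
Dir W: opp run (2,4), next='.' -> no flip
Dir E: first cell '.' (not opp) -> no flip
Dir SW: opp run (3,4) capped by B -> flip
Dir S: opp run (3,5), next='.' -> no flip
Dir SE: first cell '.' (not opp) -> no flip
All flips: (3,4)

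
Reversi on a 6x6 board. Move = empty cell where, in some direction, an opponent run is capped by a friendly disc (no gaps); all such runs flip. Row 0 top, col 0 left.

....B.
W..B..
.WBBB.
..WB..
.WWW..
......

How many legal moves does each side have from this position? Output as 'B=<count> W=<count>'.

-- B to move --
(0,0): no bracket -> illegal
(0,1): no bracket -> illegal
(1,1): no bracket -> illegal
(1,2): no bracket -> illegal
(2,0): flips 1 -> legal
(3,0): no bracket -> illegal
(3,1): flips 1 -> legal
(3,4): no bracket -> illegal
(4,0): no bracket -> illegal
(4,4): no bracket -> illegal
(5,0): flips 2 -> legal
(5,1): flips 1 -> legal
(5,2): flips 2 -> legal
(5,3): flips 1 -> legal
(5,4): no bracket -> illegal
B mobility = 6
-- W to move --
(0,2): no bracket -> illegal
(0,3): flips 3 -> legal
(0,5): no bracket -> illegal
(1,1): no bracket -> illegal
(1,2): flips 1 -> legal
(1,4): flips 1 -> legal
(1,5): flips 2 -> legal
(2,5): flips 3 -> legal
(3,1): no bracket -> illegal
(3,4): flips 1 -> legal
(3,5): no bracket -> illegal
(4,4): no bracket -> illegal
W mobility = 6

Answer: B=6 W=6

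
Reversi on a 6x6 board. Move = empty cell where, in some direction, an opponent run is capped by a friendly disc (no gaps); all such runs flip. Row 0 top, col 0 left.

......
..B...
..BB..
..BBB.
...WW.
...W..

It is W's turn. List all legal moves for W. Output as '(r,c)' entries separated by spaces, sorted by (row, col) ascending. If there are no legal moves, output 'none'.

(0,1): no bracket -> illegal
(0,2): no bracket -> illegal
(0,3): no bracket -> illegal
(1,1): flips 2 -> legal
(1,3): flips 2 -> legal
(1,4): no bracket -> illegal
(2,1): flips 1 -> legal
(2,4): flips 1 -> legal
(2,5): flips 1 -> legal
(3,1): no bracket -> illegal
(3,5): no bracket -> illegal
(4,1): no bracket -> illegal
(4,2): no bracket -> illegal
(4,5): no bracket -> illegal

Answer: (1,1) (1,3) (2,1) (2,4) (2,5)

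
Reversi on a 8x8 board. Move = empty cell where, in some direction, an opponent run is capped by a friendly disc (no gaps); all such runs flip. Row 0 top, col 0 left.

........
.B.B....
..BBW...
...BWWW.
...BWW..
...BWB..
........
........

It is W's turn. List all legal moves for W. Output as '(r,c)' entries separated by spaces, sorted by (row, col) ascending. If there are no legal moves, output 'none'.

Answer: (0,0) (0,2) (1,2) (2,1) (3,2) (4,2) (5,2) (5,6) (6,2) (6,5) (6,6)

Derivation:
(0,0): flips 3 -> legal
(0,1): no bracket -> illegal
(0,2): flips 1 -> legal
(0,3): no bracket -> illegal
(0,4): no bracket -> illegal
(1,0): no bracket -> illegal
(1,2): flips 1 -> legal
(1,4): no bracket -> illegal
(2,0): no bracket -> illegal
(2,1): flips 2 -> legal
(3,1): no bracket -> illegal
(3,2): flips 2 -> legal
(4,2): flips 2 -> legal
(4,6): no bracket -> illegal
(5,2): flips 2 -> legal
(5,6): flips 1 -> legal
(6,2): flips 1 -> legal
(6,3): no bracket -> illegal
(6,4): no bracket -> illegal
(6,5): flips 1 -> legal
(6,6): flips 1 -> legal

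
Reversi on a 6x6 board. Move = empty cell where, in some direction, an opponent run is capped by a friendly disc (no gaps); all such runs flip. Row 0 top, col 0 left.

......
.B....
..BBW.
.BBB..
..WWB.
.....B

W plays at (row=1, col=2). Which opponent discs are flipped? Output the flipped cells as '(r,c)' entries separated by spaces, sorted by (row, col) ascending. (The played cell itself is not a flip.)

Dir NW: first cell '.' (not opp) -> no flip
Dir N: first cell '.' (not opp) -> no flip
Dir NE: first cell '.' (not opp) -> no flip
Dir W: opp run (1,1), next='.' -> no flip
Dir E: first cell '.' (not opp) -> no flip
Dir SW: first cell '.' (not opp) -> no flip
Dir S: opp run (2,2) (3,2) capped by W -> flip
Dir SE: opp run (2,3), next='.' -> no flip

Answer: (2,2) (3,2)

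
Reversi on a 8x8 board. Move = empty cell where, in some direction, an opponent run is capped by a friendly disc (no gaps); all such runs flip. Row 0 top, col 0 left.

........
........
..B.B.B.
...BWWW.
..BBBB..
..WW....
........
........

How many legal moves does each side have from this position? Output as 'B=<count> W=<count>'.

Answer: B=9 W=10

Derivation:
-- B to move --
(2,3): flips 1 -> legal
(2,5): flips 2 -> legal
(2,7): flips 1 -> legal
(3,7): flips 3 -> legal
(4,1): no bracket -> illegal
(4,6): flips 2 -> legal
(4,7): no bracket -> illegal
(5,1): no bracket -> illegal
(5,4): no bracket -> illegal
(6,1): flips 1 -> legal
(6,2): flips 2 -> legal
(6,3): flips 1 -> legal
(6,4): flips 1 -> legal
B mobility = 9
-- W to move --
(1,1): no bracket -> illegal
(1,2): no bracket -> illegal
(1,3): flips 1 -> legal
(1,4): flips 1 -> legal
(1,5): no bracket -> illegal
(1,6): flips 1 -> legal
(1,7): flips 1 -> legal
(2,1): no bracket -> illegal
(2,3): flips 2 -> legal
(2,5): no bracket -> illegal
(2,7): no bracket -> illegal
(3,1): flips 1 -> legal
(3,2): flips 2 -> legal
(3,7): no bracket -> illegal
(4,1): no bracket -> illegal
(4,6): no bracket -> illegal
(5,1): no bracket -> illegal
(5,4): flips 2 -> legal
(5,5): flips 1 -> legal
(5,6): flips 1 -> legal
W mobility = 10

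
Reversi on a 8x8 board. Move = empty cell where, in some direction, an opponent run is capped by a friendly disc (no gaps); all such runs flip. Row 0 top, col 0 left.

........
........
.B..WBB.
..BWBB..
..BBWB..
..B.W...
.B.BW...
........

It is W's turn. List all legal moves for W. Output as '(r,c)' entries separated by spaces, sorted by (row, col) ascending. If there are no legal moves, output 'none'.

Answer: (1,0) (1,7) (2,7) (3,1) (3,6) (4,1) (4,6) (5,1) (5,3) (6,2) (7,2)

Derivation:
(1,0): flips 3 -> legal
(1,1): no bracket -> illegal
(1,2): no bracket -> illegal
(1,4): no bracket -> illegal
(1,5): no bracket -> illegal
(1,6): no bracket -> illegal
(1,7): flips 2 -> legal
(2,0): no bracket -> illegal
(2,2): no bracket -> illegal
(2,3): no bracket -> illegal
(2,7): flips 2 -> legal
(3,0): no bracket -> illegal
(3,1): flips 1 -> legal
(3,6): flips 3 -> legal
(3,7): no bracket -> illegal
(4,1): flips 2 -> legal
(4,6): flips 2 -> legal
(5,0): no bracket -> illegal
(5,1): flips 1 -> legal
(5,3): flips 1 -> legal
(5,5): no bracket -> illegal
(5,6): no bracket -> illegal
(6,0): no bracket -> illegal
(6,2): flips 1 -> legal
(7,0): no bracket -> illegal
(7,1): no bracket -> illegal
(7,2): flips 1 -> legal
(7,3): no bracket -> illegal
(7,4): no bracket -> illegal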